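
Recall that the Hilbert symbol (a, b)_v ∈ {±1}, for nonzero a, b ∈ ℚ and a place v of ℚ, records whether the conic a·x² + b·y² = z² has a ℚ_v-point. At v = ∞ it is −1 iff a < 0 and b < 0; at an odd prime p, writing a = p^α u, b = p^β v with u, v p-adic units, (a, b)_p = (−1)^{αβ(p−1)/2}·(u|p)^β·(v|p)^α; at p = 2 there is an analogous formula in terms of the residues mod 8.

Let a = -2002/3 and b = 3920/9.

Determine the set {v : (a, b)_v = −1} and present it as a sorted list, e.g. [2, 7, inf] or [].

[2, 3, 7, 13]

(a, b) ≡ (-6006, 5) mod (ℚ^×)²; places V = {2, 3, 5, 7, 11, 13, ∞}.
(a,b)_11: α=1, u≡9; β=0, v≡9 (mod 11); (9|11)=+1, (9|11)=+1; sign (−1)^0·+1^0·+1^1 = +1.
(a,b)_3: α=-1, u≡2; β=-2, v≡2 (mod 3); (2|3)=-1, (2|3)=-1; sign (−1)^0·-1^-2·-1^-1 = -1.
(a,b)_∞: sgn(-6006)=−, sgn(5)=+, so +1.
(a,b)_5: α=0, u≡1; β=1, v≡1 (mod 5); (1|5)=+1, (1|5)=+1; sign (−1)^0·+1^1·+1^0 = +1.
(a,b)_2: α=1, β=4; u≡5, v≡5 (mod 8); ε(u)ε(v)=0·0, αω(v)=1·1, βω(u)=4·1; sum ≡ 1  ⇒  -1.
(a,b)_13: α=1, u≡5; β=0, v≡8 (mod 13); (5|13)=-1, (8|13)=-1; sign (−1)^0·-1^0·-1^1 = -1.
(a,b)_7: α=1, u≡5; β=2, v≡5 (mod 7); (5|7)=-1, (5|7)=-1; sign (−1)^0·-1^2·-1^1 = -1.
|Ram(-6006, 5)| = 4, even; anisotropic at {2, 3, 7, 13}.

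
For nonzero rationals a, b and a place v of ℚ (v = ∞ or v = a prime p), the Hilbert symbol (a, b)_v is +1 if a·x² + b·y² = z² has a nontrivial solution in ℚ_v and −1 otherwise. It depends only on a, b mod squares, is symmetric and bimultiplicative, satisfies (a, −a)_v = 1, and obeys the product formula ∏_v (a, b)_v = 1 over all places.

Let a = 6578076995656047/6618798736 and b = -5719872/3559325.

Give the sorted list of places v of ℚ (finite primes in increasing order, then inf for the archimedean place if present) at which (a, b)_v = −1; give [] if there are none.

[2, 11]

(a, b) ≡ (7, -7161) mod (ℚ^×)²; places V = {2, 3, 5, 7, 11, 31, 43, ∞}.
(a,b)_2: α=-4, β=6; u≡7, v≡7 (mod 8); ε(u)ε(v)=1·1, αω(v)=-4·0, βω(u)=6·0; sum ≡ 1  ⇒  -1.
(a,b)_31: α=6, u≡25; β=3, v≡3 (mod 31); (25|31)=+1, (3|31)=-1; sign (−1)^0·+1^3·-1^6 = +1.
(a,b)_5: α=0, u≡2; β=-2, v≡1 (mod 5); (2|5)=-1, (1|5)=+1; sign (−1)^0·-1^-2·+1^0 = +1.
(a,b)_43: α=-4, u≡33; β=-2, v≡27 (mod 43); (33|43)=-1, (27|43)=-1; sign (−1)^0·-1^-2·-1^-4 = +1.
(a,b)_∞: sgn(7)=+, sgn(-7161)=−, so +1.
(a,b)_7: α=7, u≡4; β=-1, v≡5 (mod 7); (4|7)=+1, (5|7)=-1; sign (−1)^1·+1^-1·-1^7 = +1.
(a,b)_3: α=2, u≡1; β=1, v≡1 (mod 3); (1|3)=+1, (1|3)=+1; sign (−1)^0·+1^1·+1^2 = +1.
(a,b)_11: α=-2, u≡7; β=-1, v≡4 (mod 11); (7|11)=-1, (4|11)=+1; sign (−1)^0·-1^-1·+1^-2 = -1.
(7, -7161 / ℚ) ramifies at {2, 11}: a division algebra.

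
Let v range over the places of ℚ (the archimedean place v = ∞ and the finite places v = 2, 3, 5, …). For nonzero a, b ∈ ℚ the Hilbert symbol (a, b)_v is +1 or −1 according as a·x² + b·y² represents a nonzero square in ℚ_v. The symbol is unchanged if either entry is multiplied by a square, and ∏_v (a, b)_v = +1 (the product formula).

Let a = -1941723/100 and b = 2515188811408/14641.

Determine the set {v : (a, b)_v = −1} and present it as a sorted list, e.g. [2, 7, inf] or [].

(a, b) ≡ (-4403, 11137) mod (ℚ^×)²; places V = {2, 3, 5, 7, 11, 13, 17, 37, 43, ∞}.
(a,b)_37: α=1, u≡18; β=1, v≡24 (mod 37); (18|37)=-1, (24|37)=-1; sign (−1)^0·-1^1·-1^1 = +1.
(a,b)_11: α=0, u≡8; β=-4, v≡9 (mod 11); (8|11)=-1, (9|11)=+1; sign (−1)^0·-1^-4·+1^0 = +1.
(a,b)_∞: sgn(-4403)=−, sgn(11137)=+, so +1.
(a,b)_7: α=3, u≡1; β=1, v≡4 (mod 7); (1|7)=+1, (4|7)=+1; sign (−1)^1·+1^1·+1^3 = -1.
(a,b)_13: α=0, u≡1; β=2, v≡3 (mod 13); (1|13)=+1, (3|13)=+1; sign (−1)^0·+1^2·+1^0 = +1.
(a,b)_2: α=-2, β=4; u≡5, v≡1 (mod 8); ε(u)ε(v)=0·0, αω(v)=-2·0, βω(u)=4·1; sum ≡ 0  ⇒  +1.
(a,b)_3: α=2, u≡1; β=0, v≡1 (mod 3); (1|3)=+1, (1|3)=+1; sign (−1)^0·+1^0·+1^2 = +1.
(a,b)_43: α=0, u≡2; β=1, v≡21 (mod 43); (2|43)=-1, (21|43)=+1; sign (−1)^0·-1^1·+1^0 = -1.
(a,b)_5: α=-2, u≡3; β=0, v≡3 (mod 5); (3|5)=-1, (3|5)=-1; sign (−1)^0·-1^0·-1^-2 = +1.
(a,b)_17: α=1, u≡15; β=4, v≡9 (mod 17); (15|17)=+1, (9|17)=+1; sign (−1)^0·+1^4·+1^1 = +1.
|Ram(-4403, 11137)| = 2, even; anisotropic at {7, 43}.

[7, 43]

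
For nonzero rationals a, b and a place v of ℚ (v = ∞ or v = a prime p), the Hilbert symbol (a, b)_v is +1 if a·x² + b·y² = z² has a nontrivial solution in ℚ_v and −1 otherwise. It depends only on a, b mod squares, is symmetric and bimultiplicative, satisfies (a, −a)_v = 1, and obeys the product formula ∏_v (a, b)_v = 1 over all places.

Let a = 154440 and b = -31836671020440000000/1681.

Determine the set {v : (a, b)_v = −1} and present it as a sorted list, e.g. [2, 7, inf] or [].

[2, 3, 11, 13]

(a, b) ≡ (4290, -390) mod (ℚ^×)²; places V = {2, 3, 5, 11, 13, 37, 41, ∞}.
(a,b)_11: α=1, u≡4; β=2, v≡6 (mod 11); (4|11)=+1, (6|11)=-1; sign (−1)^0·+1^2·-1^1 = -1.
(a,b)_37: α=0, u≡2; β=2, v≡6 (mod 37); (2|37)=-1, (6|37)=-1; sign (−1)^0·-1^2·-1^0 = +1.
(a,b)_41: α=0, u≡34; β=-2, v≡23 (mod 41); (34|41)=-1, (23|41)=+1; sign (−1)^0·-1^-2·+1^0 = +1.
(a,b)_13: α=1, u≡11; β=3, v≡1 (mod 13); (11|13)=-1, (1|13)=+1; sign (−1)^0·-1^3·+1^1 = -1.
(a,b)_5: α=1, u≡3; β=7, v≡3 (mod 5); (3|5)=-1, (3|5)=-1; sign (−1)^0·-1^7·-1^1 = +1.
(a,b)_3: α=3, u≡2; β=7, v≡2 (mod 3); (2|3)=-1, (2|3)=-1; sign (−1)^1·-1^7·-1^3 = -1.
(a,b)_2: α=3, β=9; u≡1, v≡5 (mod 8); ε(u)ε(v)=0·0, αω(v)=3·1, βω(u)=9·0; sum ≡ 1  ⇒  -1.
(a,b)_∞: sgn(4290)=+, sgn(-390)=−, so +1.
Ram(4290, -390) = {2, 3, 11, 13}; no ℚ_2-point on the conic.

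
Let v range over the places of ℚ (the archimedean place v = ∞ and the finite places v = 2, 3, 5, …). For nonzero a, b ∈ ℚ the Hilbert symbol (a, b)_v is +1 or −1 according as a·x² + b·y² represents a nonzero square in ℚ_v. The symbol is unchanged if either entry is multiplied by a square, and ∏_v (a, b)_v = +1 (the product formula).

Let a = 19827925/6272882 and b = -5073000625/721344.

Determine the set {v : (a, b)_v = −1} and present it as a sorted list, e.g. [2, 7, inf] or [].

[3, 13]

Mod squares: a ≡ 26, b ≡ -39. Check v ∈ {∞, 2, 3, 5, 7, 11, 13, 17, 19, 23, 37}.
v=19: a=19^2·(≡7), b=19^0·(≡15) mod 19; (7|19)=+1, (15|19)=-1; (−1)^{2·0·9}·(+1)^0·(-1)^2 = +1.
v=13: a=13^3·(≡11), b=13^-1·(≡12) mod 13; (11|13)=-1, (12|13)=+1; (−1)^{3·-1·6}·(-1)^-1·(+1)^3 = -1.
v=17: a=17^0·(≡9), b=17^-2·(≡14) mod 17; (9|17)=+1, (14|17)=-1; (−1)^{0·-2·8}·(+1)^-2·(-1)^0 = +1.
v=23: a=23^-2·(≡3), b=23^0·(≡21) mod 23; (3|23)=+1, (21|23)=-1; (−1)^{-2·0·11}·(+1)^0·(-1)^-2 = +1.
v=3: a=3^0·(≡2), b=3^-1·(≡2) mod 3; (2|3)=-1, (2|3)=-1; (−1)^{0·-1·1}·(-1)^-1·(-1)^0 = -1.
v=37: a=37^0·(≡11), b=37^2·(≡14) mod 37; (11|37)=+1, (14|37)=-1; (−1)^{0·2·18}·(+1)^2·(-1)^0 = +1.
v=2: v_2(a)=-1, v_2(b)=-6; units ≡ 5, 1 (mod 8); ε·ε+αω+βω = 0·0+-1·0+-6·1 ≡ 0  ⇒  (a,b)_2 = +1.
v=7: a=7^-2·(≡6), b=7^2·(≡5) mod 7; (6|7)=-1, (5|7)=-1; (−1)^{-2·2·3}·(-1)^2·(-1)^-2 = +1.
v=11: a=11^-2·(≡4), b=11^2·(≡9) mod 11; (4|11)=+1, (9|11)=+1; (−1)^{-2·2·5}·(+1)^2·(+1)^-2 = +1.
v=5: a=5^2·(≡1), b=5^4·(≡1) mod 5; (1|5)=+1, (1|5)=+1; (−1)^{2·4·2}·(+1)^4·(+1)^2 = +1.
v=∞: 26 > 0 and -39 < 0  ⇒  (a,b)_∞ = +1.
|Ram(26, -39)| = 2, even; anisotropic at {3, 13}.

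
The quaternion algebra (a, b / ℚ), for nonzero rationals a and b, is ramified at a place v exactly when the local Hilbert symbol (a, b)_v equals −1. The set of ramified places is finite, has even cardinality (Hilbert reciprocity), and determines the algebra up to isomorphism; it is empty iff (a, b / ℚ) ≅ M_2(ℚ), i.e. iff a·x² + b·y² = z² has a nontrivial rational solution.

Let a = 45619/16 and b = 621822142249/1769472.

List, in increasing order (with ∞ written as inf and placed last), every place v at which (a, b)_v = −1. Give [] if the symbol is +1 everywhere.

[2, 19]

Mod squares: a ≡ 19, b ≡ 3. Check v ∈ {∞, 2, 3, 7, 11, 19}.
v=7: a=7^4·(≡6), b=7^6·(≡6) mod 7; (6|7)=-1, (6|7)=-1; (−1)^{4·6·3}·(-1)^6·(-1)^4 = +1.
v=3: a=3^0·(≡1), b=3^-3·(≡1) mod 3; (1|3)=+1, (1|3)=+1; (−1)^{0·-3·1}·(+1)^-3·(+1)^0 = +1.
v=∞: 19 > 0 and 3 > 0  ⇒  (a,b)_∞ = +1.
v=19: a=19^1·(≡4), b=19^2·(≡15) mod 19; (4|19)=+1, (15|19)=-1; (−1)^{1·2·9}·(+1)^2·(-1)^1 = -1.
v=11: a=11^0·(≡7), b=11^4·(≡3) mod 11; (7|11)=-1, (3|11)=+1; (−1)^{0·4·5}·(-1)^4·(+1)^0 = +1.
v=2: v_2(a)=-4, v_2(b)=-16; units ≡ 3, 3 (mod 8); ε·ε+αω+βω = 1·1+-4·1+-16·1 ≡ 1  ⇒  (a,b)_2 = -1.
|Ram(19, 3)| = 2, even; anisotropic at {2, 19}.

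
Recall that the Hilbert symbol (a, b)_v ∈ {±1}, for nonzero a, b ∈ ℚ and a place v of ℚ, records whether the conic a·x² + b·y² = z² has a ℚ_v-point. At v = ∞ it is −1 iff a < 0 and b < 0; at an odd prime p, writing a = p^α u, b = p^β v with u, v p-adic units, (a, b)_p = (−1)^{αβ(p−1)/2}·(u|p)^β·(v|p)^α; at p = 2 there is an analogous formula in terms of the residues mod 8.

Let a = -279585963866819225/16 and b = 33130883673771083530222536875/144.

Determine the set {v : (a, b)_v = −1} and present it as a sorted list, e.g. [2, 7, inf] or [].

(a, b) ≡ (-41, 19499) mod (ℚ^×)²; places V = {2, 3, 5, 7, 11, 17, 31, 37, 41, ∞}.
(a,b)_31: α=2, u≡26; β=3, v≡18 (mod 31); (26|31)=-1, (18|31)=+1; sign (−1)^0·-1^3·+1^2 = -1.
(a,b)_17: α=2, u≡7; β=3, v≡13 (mod 17); (7|17)=-1, (13|17)=+1; sign (−1)^0·-1^3·+1^2 = -1.
(a,b)_3: α=0, u≡1; β=-2, v≡2 (mod 3); (1|3)=+1, (2|3)=-1; sign (−1)^0·+1^-2·-1^0 = +1.
(a,b)_7: α=2, u≡2; β=4, v≡4 (mod 7); (2|7)=+1, (4|7)=+1; sign (−1)^0·+1^4·+1^2 = +1.
(a,b)_11: α=4, u≡1; β=6, v≡2 (mod 11); (1|11)=+1, (2|11)=-1; sign (−1)^0·+1^6·-1^4 = +1.
(a,b)_41: α=1, u≡23; β=2, v≡29 (mod 41); (23|41)=+1, (29|41)=-1; sign (−1)^0·+1^2·-1^1 = -1.
(a,b)_∞: sgn(-41)=−, sgn(19499)=+, so +1.
(a,b)_5: α=2, u≡1; β=4, v≡1 (mod 5); (1|5)=+1, (1|5)=+1; sign (−1)^0·+1^4·+1^2 = +1.
(a,b)_37: α=2, u≡3; β=3, v≡1 (mod 37); (3|37)=+1, (1|37)=+1; sign (−1)^0·+1^3·+1^2 = +1.
(a,b)_2: α=-4, β=-4; u≡7, v≡3 (mod 8); ε(u)ε(v)=1·1, αω(v)=-4·1, βω(u)=-4·0; sum ≡ 1  ⇒  -1.
(-41, 19499 / ℚ) ramifies at {2, 17, 31, 41}: a division algebra.

[2, 17, 31, 41]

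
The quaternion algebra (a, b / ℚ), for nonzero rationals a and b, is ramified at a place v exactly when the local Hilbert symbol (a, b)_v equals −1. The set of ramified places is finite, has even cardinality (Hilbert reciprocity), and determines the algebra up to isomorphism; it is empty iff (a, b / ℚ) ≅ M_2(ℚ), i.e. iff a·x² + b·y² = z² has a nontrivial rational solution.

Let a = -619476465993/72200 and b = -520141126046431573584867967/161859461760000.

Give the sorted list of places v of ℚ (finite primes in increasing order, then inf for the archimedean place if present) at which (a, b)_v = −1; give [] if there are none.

[3, inf]

Mod squares: a ≡ -66, b ≡ -7. Check v ∈ {∞, 2, 3, 5, 7, 11, 13, 19, 23, 31, 37, 47}.
v=19: a=19^-2·(≡2), b=19^-2·(≡8) mod 19; (2|19)=-1, (8|19)=-1; (−1)^{-2·-2·9}·(-1)^-2·(-1)^-2 = +1.
v=11: a=11^1·(≡5), b=11^4·(≡1) mod 11; (5|11)=+1, (1|11)=+1; (−1)^{1·4·5}·(+1)^4·(+1)^1 = +1.
v=13: a=13^0·(≡4), b=13^2·(≡8) mod 13; (4|13)=+1, (8|13)=-1; (−1)^{0·2·6}·(+1)^2·(-1)^0 = +1.
v=7: a=7^2·(≡1), b=7^3·(≡6) mod 7; (1|7)=+1, (6|7)=-1; (−1)^{2·3·3}·(+1)^3·(-1)^2 = +1.
v=37: a=37^2·(≡17), b=37^4·(≡26) mod 37; (17|37)=-1, (26|37)=+1; (−1)^{2·4·18}·(-1)^4·(+1)^2 = +1.
v=∞: -66 < 0 and -7 < 0  ⇒  (a,b)_∞ = -1.
v=31: a=31^0·(≡24), b=31^-2·(≡27) mod 31; (24|31)=-1, (27|31)=-1; (−1)^{0·-2·15}·(-1)^-2·(-1)^0 = +1.
v=2: v_2(a)=-3, v_2(b)=-10; units ≡ 7, 1 (mod 8); ε·ε+αω+βω = 1·0+-3·0+-10·0 ≡ 0  ⇒  (a,b)_2 = +1.
v=47: a=47^0·(≡16), b=47^2·(≡43) mod 47; (16|47)=+1, (43|47)=-1; (−1)^{0·2·23}·(+1)^2·(-1)^0 = +1.
v=5: a=5^-2·(≡4), b=5^-4·(≡3) mod 5; (4|5)=+1, (3|5)=-1; (−1)^{-2·-4·2}·(+1)^-4·(-1)^-2 = +1.
v=23: a=23^4·(≡18), b=23^6·(≡9) mod 23; (18|23)=+1, (9|23)=+1; (−1)^{4·6·11}·(+1)^6·(+1)^4 = +1.
v=3: a=3^1·(≡2), b=3^-6·(≡2) mod 3; (2|3)=-1, (2|3)=-1; (−1)^{1·-6·1}·(-1)^-6·(-1)^1 = -1.
|Ram(-66, -7)| = 2, even; anisotropic at {3, ∞}.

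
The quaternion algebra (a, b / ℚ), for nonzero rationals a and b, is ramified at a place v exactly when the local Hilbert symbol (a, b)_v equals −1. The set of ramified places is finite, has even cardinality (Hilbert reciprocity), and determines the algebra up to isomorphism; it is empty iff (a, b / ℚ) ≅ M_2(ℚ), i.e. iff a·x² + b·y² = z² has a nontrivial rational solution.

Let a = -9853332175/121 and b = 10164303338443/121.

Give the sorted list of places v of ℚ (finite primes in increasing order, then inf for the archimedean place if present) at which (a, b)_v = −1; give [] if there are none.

[29, 37]

(a, b) ≡ (-1363783, 15283) mod (ℚ^×)²; places V = {2, 5, 11, 17, 29, 31, 37, 41, ∞}.
(a,b)_5: α=2, u≡3; β=0, v≡3 (mod 5); (3|5)=-1, (3|5)=-1; sign (−1)^0·-1^0·-1^2 = +1.
(a,b)_2: α=0, β=0; u≡1, v≡3 (mod 8); ε(u)ε(v)=0·1, αω(v)=0·1, βω(u)=0·0; sum ≡ 0  ⇒  +1.
(a,b)_41: α=1, u≡13; β=2, v≡37 (mod 41); (13|41)=-1, (37|41)=+1; sign (−1)^0·-1^2·+1^1 = +1.
(a,b)_31: α=1, u≡13; β=1, v≡9 (mod 31); (13|31)=-1, (9|31)=+1; sign (−1)^1·-1^1·+1^1 = +1.
(a,b)_37: α=1, u≡30; β=2, v≡22 (mod 37); (30|37)=+1, (22|37)=-1; sign (−1)^0·+1^2·-1^1 = -1.
(a,b)_17: α=2, u≡15; β=3, v≡1 (mod 17); (15|17)=+1, (1|17)=+1; sign (−1)^0·+1^3·+1^2 = +1.
(a,b)_∞: sgn(-1363783)=−, sgn(15283)=+, so +1.
(a,b)_29: α=1, u≡3; β=1, v≡6 (mod 29); (3|29)=-1, (6|29)=+1; sign (−1)^0·-1^1·+1^1 = -1.
(a,b)_11: α=-2, u≡6; β=-2, v≡1 (mod 11); (6|11)=-1, (1|11)=+1; sign (−1)^0·-1^-2·+1^-2 = +1.
Ram(-1363783, 15283) = {29, 37}; no ℚ_29-point on the conic.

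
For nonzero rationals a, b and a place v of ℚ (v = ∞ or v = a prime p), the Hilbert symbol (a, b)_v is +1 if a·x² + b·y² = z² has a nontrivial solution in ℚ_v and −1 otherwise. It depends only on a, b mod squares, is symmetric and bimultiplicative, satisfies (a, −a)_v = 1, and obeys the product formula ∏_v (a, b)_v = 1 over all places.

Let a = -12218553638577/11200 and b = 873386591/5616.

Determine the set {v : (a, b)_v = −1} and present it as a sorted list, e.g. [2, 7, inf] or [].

[7, 13, 29, 37]

(a, b) ≡ (-9080799, 292929) mod (ℚ^×)²; places V = {2, 3, 5, 7, 11, 13, 29, 31, 37, ∞}.
(a,b)_11: α=2, u≡4; β=2, v≡6 (mod 11); (4|11)=+1, (6|11)=-1; sign (−1)^0·+1^2·-1^2 = +1.
(a,b)_∞: sgn(-9080799)=−, sgn(292929)=+, so +1.
(a,b)_37: α=1, u≡8; β=1, v≡4 (mod 37); (8|37)=-1, (4|37)=+1; sign (−1)^0·-1^1·+1^1 = -1.
(a,b)_7: α=-1, u≡2; β=1, v≡4 (mod 7); (2|7)=+1, (4|7)=+1; sign (−1)^1·+1^1·+1^-1 = -1.
(a,b)_29: α=1, u≡10; β=1, v≡4 (mod 29); (10|29)=-1, (4|29)=+1; sign (−1)^0·-1^1·+1^1 = -1.
(a,b)_31: α=3, u≡12; β=2, v≡7 (mod 31); (12|31)=-1, (7|31)=+1; sign (−1)^0·-1^2·+1^3 = +1.
(a,b)_2: α=-6, β=-4; u≡1, v≡1 (mod 8); ε(u)ε(v)=0·0, αω(v)=-6·0, βω(u)=-4·0; sum ≡ 0  ⇒  +1.
(a,b)_3: α=5, u≡1; β=-3, v≡2 (mod 3); (1|3)=+1, (2|3)=-1; sign (−1)^1·+1^-3·-1^5 = +1.
(a,b)_5: α=-2, u≡1; β=0, v≡1 (mod 5); (1|5)=+1, (1|5)=+1; sign (−1)^0·+1^0·+1^-2 = +1.
(a,b)_13: α=1, u≡11; β=-1, v≡4 (mod 13); (11|13)=-1, (4|13)=+1; sign (−1)^0·-1^-1·+1^1 = -1.
Ram(-9080799, 292929) = {7, 13, 29, 37}; no ℚ_7-point on the conic.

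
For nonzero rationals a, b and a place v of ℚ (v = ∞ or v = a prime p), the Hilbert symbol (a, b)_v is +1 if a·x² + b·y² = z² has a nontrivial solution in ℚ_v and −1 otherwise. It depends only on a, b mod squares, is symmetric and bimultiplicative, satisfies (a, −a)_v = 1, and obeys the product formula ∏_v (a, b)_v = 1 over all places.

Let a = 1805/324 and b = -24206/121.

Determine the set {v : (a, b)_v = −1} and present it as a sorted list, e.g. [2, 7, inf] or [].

Mod squares: a ≡ 5, b ≡ -494. Check v ∈ {∞, 2, 3, 5, 7, 11, 13, 19}.
v=∞: 5 > 0 and -494 < 0  ⇒  (a,b)_∞ = +1.
v=13: a=13^0·(≡2), b=13^1·(≡9) mod 13; (2|13)=-1, (9|13)=+1; (−1)^{0·1·6}·(-1)^1·(+1)^0 = -1.
v=3: a=3^-4·(≡2), b=3^0·(≡1) mod 3; (2|3)=-1, (1|3)=+1; (−1)^{-4·0·1}·(-1)^0·(+1)^-4 = +1.
v=11: a=11^0·(≡9), b=11^-2·(≡5) mod 11; (9|11)=+1, (5|11)=+1; (−1)^{0·-2·5}·(+1)^-2·(+1)^0 = +1.
v=19: a=19^2·(≡5), b=19^1·(≡8) mod 19; (5|19)=+1, (8|19)=-1; (−1)^{2·1·9}·(+1)^1·(-1)^2 = +1.
v=2: v_2(a)=-2, v_2(b)=1; units ≡ 5, 1 (mod 8); ε·ε+αω+βω = 0·0+-2·0+1·1 ≡ 1  ⇒  (a,b)_2 = -1.
v=5: a=5^1·(≡4), b=5^0·(≡4) mod 5; (4|5)=+1, (4|5)=+1; (−1)^{1·0·2}·(+1)^0·(+1)^1 = +1.
v=7: a=7^0·(≡3), b=7^2·(≡5) mod 7; (3|7)=-1, (5|7)=-1; (−1)^{0·2·3}·(-1)^2·(-1)^0 = +1.
Ram(5, -494) = {2, 13}; no ℚ_2-point on the conic.

[2, 13]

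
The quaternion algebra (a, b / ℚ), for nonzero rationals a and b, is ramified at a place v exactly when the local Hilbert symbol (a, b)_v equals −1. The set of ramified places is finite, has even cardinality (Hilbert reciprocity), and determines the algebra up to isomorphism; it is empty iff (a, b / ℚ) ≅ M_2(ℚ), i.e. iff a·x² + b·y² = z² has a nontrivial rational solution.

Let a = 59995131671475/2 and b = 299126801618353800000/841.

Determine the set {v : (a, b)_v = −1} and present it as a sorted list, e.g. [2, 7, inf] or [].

[2, 5, 7, 13]

Mod squares: a ≡ 182, b ≡ 8645. Check v ∈ {∞, 2, 3, 5, 7, 11, 13, 19, 29, 37}.
v=3: a=3^2·(≡2), b=3^6·(≡2) mod 3; (2|3)=-1, (2|3)=-1; (−1)^{2·6·1}·(-1)^6·(-1)^2 = +1.
v=11: a=11^2·(≡10), b=11^0·(≡6) mod 11; (10|11)=-1, (6|11)=-1; (−1)^{2·0·5}·(-1)^0·(-1)^2 = +1.
v=2: v_2(a)=-1, v_2(b)=6; units ≡ 3, 5 (mod 8); ε·ε+αω+βω = 1·0+-1·1+6·1 ≡ 1  ⇒  (a,b)_2 = -1.
v=5: a=5^2·(≡2), b=5^5·(≡1) mod 5; (2|5)=-1, (1|5)=+1; (−1)^{2·5·2}·(-1)^5·(+1)^2 = -1.
v=29: a=29^0·(≡14), b=29^-2·(≡3) mod 29; (14|29)=-1, (3|29)=-1; (−1)^{0·-2·14}·(-1)^-2·(-1)^0 = +1.
v=13: a=13^1·(≡1), b=13^1·(≡11) mod 13; (1|13)=+1, (11|13)=-1; (−1)^{1·1·6}·(+1)^1·(-1)^1 = -1.
v=7: a=7^3·(≡5), b=7^5·(≡5) mod 7; (5|7)=-1, (5|7)=-1; (−1)^{3·5·3}·(-1)^5·(-1)^3 = -1.
v=∞: 182 > 0 and 8645 > 0  ⇒  (a,b)_∞ = +1.
v=37: a=37^2·(≡25), b=37^2·(≡17) mod 37; (25|37)=+1, (17|37)=-1; (−1)^{2·2·18}·(+1)^2·(-1)^2 = +1.
v=19: a=19^2·(≡6), b=19^3·(≡8) mod 19; (6|19)=+1, (8|19)=-1; (−1)^{2·3·9}·(+1)^3·(-1)^2 = +1.
|Ram(182, 8645)| = 4, even; anisotropic at {2, 5, 7, 13}.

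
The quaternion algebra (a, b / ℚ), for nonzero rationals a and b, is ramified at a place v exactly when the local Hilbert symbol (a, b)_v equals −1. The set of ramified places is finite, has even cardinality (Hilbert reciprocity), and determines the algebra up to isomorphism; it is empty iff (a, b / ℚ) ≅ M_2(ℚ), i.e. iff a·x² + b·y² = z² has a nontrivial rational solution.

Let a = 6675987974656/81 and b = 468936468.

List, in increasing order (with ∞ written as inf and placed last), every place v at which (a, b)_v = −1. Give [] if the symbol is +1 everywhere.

[2, 7, 11, 13]

(a, b) ≡ (154, 13) mod (ℚ^×)²; places V = {2, 3, 7, 11, 13, ∞}.
(a,b)_2: α=9, β=2; u≡5, v≡5 (mod 8); ε(u)ε(v)=0·0, αω(v)=9·1, βω(u)=2·1; sum ≡ 1  ⇒  -1.
(a,b)_7: α=3, u≡2; β=2, v≡5 (mod 7); (2|7)=+1, (5|7)=-1; sign (−1)^0·+1^2·-1^3 = -1.
(a,b)_11: α=3, u≡4; β=2, v≡10 (mod 11); (4|11)=+1, (10|11)=-1; sign (−1)^0·+1^2·-1^3 = -1.
(a,b)_13: α=4, u≡7; β=3, v≡10 (mod 13); (7|13)=-1, (10|13)=+1; sign (−1)^0·-1^3·+1^4 = -1.
(a,b)_3: α=-4, u≡1; β=2, v≡1 (mod 3); (1|3)=+1, (1|3)=+1; sign (−1)^0·+1^2·+1^-4 = +1.
(a,b)_∞: sgn(154)=+, sgn(13)=+, so +1.
(154, 13 / ℚ) ramifies at {2, 7, 11, 13}: a division algebra.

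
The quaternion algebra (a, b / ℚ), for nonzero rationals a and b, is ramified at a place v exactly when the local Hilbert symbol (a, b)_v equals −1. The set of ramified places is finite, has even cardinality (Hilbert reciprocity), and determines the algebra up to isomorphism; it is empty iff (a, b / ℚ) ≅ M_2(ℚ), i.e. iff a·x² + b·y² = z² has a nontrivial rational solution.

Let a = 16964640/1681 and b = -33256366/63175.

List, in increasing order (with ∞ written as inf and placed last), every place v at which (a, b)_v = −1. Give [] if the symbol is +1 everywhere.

(a, b) ≡ (13090, -2002) mod (ℚ^×)²; places V = {2, 3, 5, 7, 11, 13, 17, 19, 31, 41, ∞}.
(a,b)_5: α=1, u≡3; β=-2, v≡2 (mod 5); (3|5)=-1, (2|5)=-1; sign (−1)^0·-1^-2·-1^1 = -1.
(a,b)_17: α=1, u≡7; β=0, v≡1 (mod 17); (7|17)=-1, (1|17)=+1; sign (−1)^0·-1^0·+1^1 = +1.
(a,b)_3: α=4, u≡1; β=0, v≡2 (mod 3); (1|3)=+1, (2|3)=-1; sign (−1)^0·+1^0·-1^4 = +1.
(a,b)_41: α=-2, u≡29; β=0, v≡6 (mod 41); (29|41)=-1, (6|41)=-1; sign (−1)^0·-1^0·-1^-2 = +1.
(a,b)_11: α=1, u≡2; β=3, v≡3 (mod 11); (2|11)=-1, (3|11)=+1; sign (−1)^1·-1^3·+1^1 = +1.
(a,b)_7: α=1, u≡1; β=-1, v≡2 (mod 7); (1|7)=+1, (2|7)=+1; sign (−1)^1·+1^-1·+1^1 = -1.
(a,b)_13: α=0, u≡1; β=1, v≡11 (mod 13); (1|13)=+1, (11|13)=-1; sign (−1)^0·+1^1·-1^0 = +1.
(a,b)_2: α=5, β=1; u≡1, v≡7 (mod 8); ε(u)ε(v)=0·1, αω(v)=5·0, βω(u)=1·0; sum ≡ 0  ⇒  +1.
(a,b)_∞: sgn(13090)=+, sgn(-2002)=−, so +1.
(a,b)_19: α=0, u≡8; β=-2, v≡14 (mod 19); (8|19)=-1, (14|19)=-1; sign (−1)^0·-1^-2·-1^0 = +1.
(a,b)_31: α=0, u≡2; β=2, v≡24 (mod 31); (2|31)=+1, (24|31)=-1; sign (−1)^0·+1^2·-1^0 = +1.
(13090, -2002 / ℚ) ramifies at {5, 7}: a division algebra.

[5, 7]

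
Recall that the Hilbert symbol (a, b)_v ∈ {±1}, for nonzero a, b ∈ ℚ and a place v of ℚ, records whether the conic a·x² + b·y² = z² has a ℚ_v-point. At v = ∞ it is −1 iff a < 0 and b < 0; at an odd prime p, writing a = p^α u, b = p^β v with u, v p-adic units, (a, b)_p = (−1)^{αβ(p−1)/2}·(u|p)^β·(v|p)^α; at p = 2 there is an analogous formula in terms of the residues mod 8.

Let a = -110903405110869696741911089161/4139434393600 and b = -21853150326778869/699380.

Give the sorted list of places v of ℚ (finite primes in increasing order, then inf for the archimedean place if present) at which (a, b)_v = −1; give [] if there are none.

Mod squares: a ≡ -8729, b ≡ -40145. Check v ∈ {∞, 2, 3, 5, 7, 11, 17, 19, 29, 31, 37, 43}.
v=17: a=17^-4·(≡8), b=17^-2·(≡2) mod 17; (8|17)=+1, (2|17)=+1; (−1)^{-4·-2·8}·(+1)^-2·(+1)^-4 = +1.
v=5: a=5^-2·(≡1), b=5^-1·(≡1) mod 5; (1|5)=+1, (1|5)=+1; (−1)^{-2·-1·2}·(+1)^-1·(+1)^-2 = +1.
v=2: v_2(a)=-14, v_2(b)=-2; units ≡ 7, 7 (mod 8); ε·ε+αω+βω = 1·1+-14·0+-2·0 ≡ 1  ⇒  (a,b)_2 = -1.
v=∞: -8729 < 0 and -40145 < 0  ⇒  (a,b)_∞ = -1.
v=11: a=11^-2·(≡9), b=11^-2·(≡9) mod 11; (9|11)=+1, (9|11)=+1; (−1)^{-2·-2·5}·(+1)^-2·(+1)^-2 = +1.
v=31: a=31^2·(≡17), b=31^1·(≡2) mod 31; (17|31)=-1, (2|31)=+1; (−1)^{2·1·15}·(-1)^1·(+1)^2 = -1.
v=19: a=19^2·(≡9), b=19^0·(≡2) mod 19; (9|19)=+1, (2|19)=-1; (−1)^{2·0·9}·(+1)^0·(-1)^2 = +1.
v=7: a=7^9·(≡3), b=7^5·(≡5) mod 7; (3|7)=-1, (5|7)=-1; (−1)^{9·5·3}·(-1)^5·(-1)^9 = -1.
v=29: a=29^5·(≡19), b=29^2·(≡13) mod 29; (19|29)=-1, (13|29)=+1; (−1)^{5·2·14}·(-1)^2·(+1)^5 = +1.
v=43: a=43^1·(≡18), b=43^2·(≡15) mod 43; (18|43)=-1, (15|43)=+1; (−1)^{1·2·21}·(-1)^2·(+1)^1 = +1.
v=3: a=3^8·(≡1), b=3^6·(≡1) mod 3; (1|3)=+1, (1|3)=+1; (−1)^{8·6·1}·(+1)^6·(+1)^8 = +1.
v=37: a=37^2·(≡25), b=37^1·(≡9) mod 37; (25|37)=+1, (9|37)=+1; (−1)^{2·1·18}·(+1)^1·(+1)^2 = +1.
(-8729, -40145 / ℚ) ramifies at {2, 7, 31, ∞}: a division algebra.

[2, 7, 31, inf]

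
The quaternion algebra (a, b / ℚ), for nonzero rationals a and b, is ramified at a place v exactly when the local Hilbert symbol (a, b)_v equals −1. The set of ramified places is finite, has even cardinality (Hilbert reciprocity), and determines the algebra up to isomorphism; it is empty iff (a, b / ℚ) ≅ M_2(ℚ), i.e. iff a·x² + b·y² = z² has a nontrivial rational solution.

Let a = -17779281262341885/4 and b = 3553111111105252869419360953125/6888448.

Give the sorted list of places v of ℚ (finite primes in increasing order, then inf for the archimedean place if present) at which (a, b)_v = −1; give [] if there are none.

[2, 5]

(a, b) ≡ (-285, 323323) mod (ℚ^×)²; places V = {2, 3, 5, 7, 11, 13, 17, 19, 23, 31, ∞}.
(a,b)_17: α=2, u≡9; β=5, v≡13 (mod 17); (9|17)=+1, (13|17)=+1; sign (−1)^0·+1^5·+1^2 = +1.
(a,b)_7: α=0, u≡2; β=-1, v≡5 (mod 7); (2|7)=+1, (5|7)=-1; sign (−1)^0·+1^-1·-1^0 = +1.
(a,b)_19: α=5, u≡5; β=9, v≡18 (mod 19); (5|19)=+1, (18|19)=-1; sign (−1)^1·+1^9·-1^5 = +1.
(a,b)_23: α=0, u≡10; β=2, v≡18 (mod 23); (10|23)=-1, (18|23)=+1; sign (−1)^0·-1^2·+1^0 = +1.
(a,b)_∞: sgn(-285)=−, sgn(323323)=+, so +1.
(a,b)_5: α=1, u≡2; β=6, v≡2 (mod 5); (2|5)=-1, (2|5)=-1; sign (−1)^0·-1^6·-1^1 = -1.
(a,b)_2: α=-2, β=-10; u≡3, v≡3 (mod 8); ε(u)ε(v)=1·1, αω(v)=-2·1, βω(u)=-10·1; sum ≡ 1  ⇒  -1.
(a,b)_11: α=2, u≡4; β=1, v≡4 (mod 11); (4|11)=+1, (4|11)=+1; sign (−1)^0·+1^1·+1^2 = +1.
(a,b)_31: α=0, u≡19; β=-2, v≡12 (mod 31); (19|31)=+1, (12|31)=-1; sign (−1)^0·+1^-2·-1^0 = +1.
(a,b)_13: α=2, u≡3; β=1, v≡5 (mod 13); (3|13)=+1, (5|13)=-1; sign (−1)^0·+1^1·-1^2 = +1.
(a,b)_3: α=5, u≡1; β=8, v≡1 (mod 3); (1|3)=+1, (1|3)=+1; sign (−1)^0·+1^8·+1^5 = +1.
(-285, 323323 / ℚ) ramifies at {2, 5}: a division algebra.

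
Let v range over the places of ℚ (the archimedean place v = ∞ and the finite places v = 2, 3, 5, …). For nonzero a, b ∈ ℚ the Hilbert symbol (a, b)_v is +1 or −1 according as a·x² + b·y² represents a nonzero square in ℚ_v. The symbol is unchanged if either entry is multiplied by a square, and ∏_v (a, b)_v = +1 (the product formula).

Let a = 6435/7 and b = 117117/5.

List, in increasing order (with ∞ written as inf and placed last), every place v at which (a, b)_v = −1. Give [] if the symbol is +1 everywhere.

[5, 13]

(a, b) ≡ (5005, 385) mod (ℚ^×)²; places V = {2, 3, 5, 7, 11, 13, ∞}.
(a,b)_13: α=1, u≡2; β=2, v≡6 (mod 13); (2|13)=-1, (6|13)=-1; sign (−1)^0·-1^2·-1^1 = -1.
(a,b)_3: α=2, u≡1; β=2, v≡1 (mod 3); (1|3)=+1, (1|3)=+1; sign (−1)^0·+1^2·+1^2 = +1.
(a,b)_∞: sgn(5005)=+, sgn(385)=+, so +1.
(a,b)_7: α=-1, u≡2; β=1, v≡3 (mod 7); (2|7)=+1, (3|7)=-1; sign (−1)^1·+1^1·-1^-1 = +1.
(a,b)_5: α=1, u≡1; β=-1, v≡2 (mod 5); (1|5)=+1, (2|5)=-1; sign (−1)^0·+1^-1·-1^1 = -1.
(a,b)_11: α=1, u≡5; β=1, v≡2 (mod 11); (5|11)=+1, (2|11)=-1; sign (−1)^1·+1^1·-1^1 = +1.
(a,b)_2: α=0, β=0; u≡5, v≡1 (mod 8); ε(u)ε(v)=0·0, αω(v)=0·0, βω(u)=0·1; sum ≡ 0  ⇒  +1.
(5005, 385 / ℚ) ramifies at {5, 13}: a division algebra.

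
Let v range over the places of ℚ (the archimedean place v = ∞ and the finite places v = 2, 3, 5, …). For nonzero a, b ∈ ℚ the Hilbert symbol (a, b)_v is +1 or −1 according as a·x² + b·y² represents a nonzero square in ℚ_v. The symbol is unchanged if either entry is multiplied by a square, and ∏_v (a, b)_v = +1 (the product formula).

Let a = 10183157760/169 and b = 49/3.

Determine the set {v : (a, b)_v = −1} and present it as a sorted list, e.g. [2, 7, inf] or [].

[2, 3, 5, 31]

(a, b) ≡ (34410, 3) mod (ℚ^×)²; places V = {2, 3, 5, 7, 13, 17, 31, 37, ∞}.
(a,b)_17: α=2, u≡9; β=0, v≡5 (mod 17); (9|17)=+1, (5|17)=-1; sign (−1)^0·+1^0·-1^2 = +1.
(a,b)_2: α=11, β=0; u≡5, v≡3 (mod 8); ε(u)ε(v)=0·1, αω(v)=11·1, βω(u)=0·1; sum ≡ 1  ⇒  -1.
(a,b)_7: α=0, u≡6; β=2, v≡5 (mod 7); (6|7)=-1, (5|7)=-1; sign (−1)^0·-1^2·-1^0 = +1.
(a,b)_5: α=1, u≡3; β=0, v≡3 (mod 5); (3|5)=-1, (3|5)=-1; sign (−1)^0·-1^0·-1^1 = -1.
(a,b)_31: α=1, u≡9; β=0, v≡6 (mod 31); (9|31)=+1, (6|31)=-1; sign (−1)^0·+1^0·-1^1 = -1.
(a,b)_13: α=-2, u≡9; β=0, v≡12 (mod 13); (9|13)=+1, (12|13)=+1; sign (−1)^0·+1^0·+1^-2 = +1.
(a,b)_37: α=1, u≡20; β=0, v≡4 (mod 37); (20|37)=-1, (4|37)=+1; sign (−1)^0·-1^0·+1^1 = +1.
(a,b)_∞: sgn(34410)=+, sgn(3)=+, so +1.
(a,b)_3: α=1, u≡1; β=-1, v≡1 (mod 3); (1|3)=+1, (1|3)=+1; sign (−1)^1·+1^-1·+1^1 = -1.
Ram(34410, 3) = {2, 3, 5, 31}; no ℚ_2-point on the conic.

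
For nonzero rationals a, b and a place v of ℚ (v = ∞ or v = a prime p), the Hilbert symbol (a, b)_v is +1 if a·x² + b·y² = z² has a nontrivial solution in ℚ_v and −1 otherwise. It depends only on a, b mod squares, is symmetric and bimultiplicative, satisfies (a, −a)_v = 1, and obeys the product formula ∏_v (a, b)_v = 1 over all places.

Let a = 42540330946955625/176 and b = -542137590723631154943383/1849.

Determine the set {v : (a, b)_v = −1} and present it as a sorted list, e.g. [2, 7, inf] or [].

(a, b) ≡ (11, -1508087) mod (ℚ^×)²; places V = {2, 3, 5, 7, 11, 17, 19, 23, 29, 31, 43, ∞}.
(a,b)_29: α=2, u≡14; β=3, v≡9 (mod 29); (14|29)=-1, (9|29)=+1; sign (−1)^0·-1^3·+1^2 = -1.
(a,b)_43: α=0, u≡9; β=-2, v≡38 (mod 43); (9|43)=+1, (38|43)=+1; sign (−1)^0·+1^-2·+1^0 = +1.
(a,b)_19: α=2, u≡17; β=3, v≡6 (mod 19); (17|19)=+1, (6|19)=+1; sign (−1)^0·+1^3·+1^2 = +1.
(a,b)_5: α=4, u≡4; β=0, v≡3 (mod 5); (4|5)=+1, (3|5)=-1; sign (−1)^0·+1^0·-1^4 = +1.
(a,b)_∞: sgn(11)=+, sgn(-1508087)=−, so +1.
(a,b)_31: α=2, u≡29; β=0, v≡14 (mod 31); (29|31)=-1, (14|31)=+1; sign (−1)^0·-1^0·+1^2 = +1.
(a,b)_11: α=-1, u≡5; β=4, v≡6 (mod 11); (5|11)=+1, (6|11)=-1; sign (−1)^0·+1^4·-1^-1 = -1.
(a,b)_23: α=2, u≡10; β=5, v≡1 (mod 23); (10|23)=-1, (1|23)=+1; sign (−1)^0·-1^5·+1^2 = -1.
(a,b)_3: α=2, u≡2; β=0, v≡1 (mod 3); (2|3)=-1, (1|3)=+1; sign (−1)^0·-1^0·+1^2 = +1.
(a,b)_17: α=0, u≡10; β=3, v≡11 (mod 17); (10|17)=-1, (11|17)=-1; sign (−1)^0·-1^3·-1^0 = -1.
(a,b)_7: α=2, u≡2; β=1, v≡5 (mod 7); (2|7)=+1, (5|7)=-1; sign (−1)^0·+1^1·-1^2 = +1.
(a,b)_2: α=-4, β=0; u≡3, v≡1 (mod 8); ε(u)ε(v)=1·0, αω(v)=-4·0, βω(u)=0·1; sum ≡ 0  ⇒  +1.
|Ram(11, -1508087)| = 4, even; anisotropic at {11, 17, 23, 29}.

[11, 17, 23, 29]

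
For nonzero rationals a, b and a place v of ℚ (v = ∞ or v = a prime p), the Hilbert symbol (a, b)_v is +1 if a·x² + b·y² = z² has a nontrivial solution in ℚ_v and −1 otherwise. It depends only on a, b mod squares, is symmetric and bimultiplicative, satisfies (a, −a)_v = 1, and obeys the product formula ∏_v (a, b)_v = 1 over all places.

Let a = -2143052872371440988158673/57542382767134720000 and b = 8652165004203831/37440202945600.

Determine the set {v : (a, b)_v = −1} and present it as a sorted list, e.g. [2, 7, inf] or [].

(a, b) ≡ (-51359, 31) mod (ℚ^×)²; places V = {2, 3, 5, 7, 11, 13, 23, 29, 31, 41, ∞}.
(a,b)_5: α=-4, u≡1; β=-2, v≡4 (mod 5); (1|5)=+1, (4|5)=+1; sign (−1)^0·+1^-2·+1^-4 = +1.
(a,b)_23: α=5, u≡7; β=4, v≡13 (mod 23); (7|23)=-1, (13|23)=+1; sign (−1)^0·-1^4·+1^5 = +1.
(a,b)_3: α=6, u≡1; β=4, v≡1 (mod 3); (1|3)=+1, (1|3)=+1; sign (−1)^0·+1^4·+1^6 = +1.
(a,b)_∞: sgn(-51359)=−, sgn(31)=+, so +1.
(a,b)_29: α=3, u≡21; β=2, v≡12 (mod 29); (21|29)=-1, (12|29)=-1; sign (−1)^0·-1^2·-1^3 = -1.
(a,b)_2: α=-14, β=-6; u≡1, v≡7 (mod 8); ε(u)ε(v)=0·1, αω(v)=-14·0, βω(u)=-6·0; sum ≡ 0  ⇒  +1.
(a,b)_13: α=-2, u≡9; β=-2, v≡8 (mod 13); (9|13)=+1, (8|13)=-1; sign (−1)^0·+1^-2·-1^-2 = +1.
(a,b)_31: α=2, u≡19; β=1, v≡2 (mod 31); (19|31)=+1, (2|31)=+1; sign (−1)^0·+1^1·+1^2 = +1.
(a,b)_11: α=7, u≡6; β=4, v≡1 (mod 11); (6|11)=-1, (1|11)=+1; sign (−1)^0·-1^4·+1^7 = +1.
(a,b)_41: α=-6, u≡38; β=-4, v≡8 (mod 41); (38|41)=-1, (8|41)=+1; sign (−1)^0·-1^-4·+1^-6 = +1.
(a,b)_7: α=-1, u≡3; β=-2, v≡3 (mod 7); (3|7)=-1, (3|7)=-1; sign (−1)^0·-1^-2·-1^-1 = -1.
(-51359, 31 / ℚ) ramifies at {7, 29}: a division algebra.

[7, 29]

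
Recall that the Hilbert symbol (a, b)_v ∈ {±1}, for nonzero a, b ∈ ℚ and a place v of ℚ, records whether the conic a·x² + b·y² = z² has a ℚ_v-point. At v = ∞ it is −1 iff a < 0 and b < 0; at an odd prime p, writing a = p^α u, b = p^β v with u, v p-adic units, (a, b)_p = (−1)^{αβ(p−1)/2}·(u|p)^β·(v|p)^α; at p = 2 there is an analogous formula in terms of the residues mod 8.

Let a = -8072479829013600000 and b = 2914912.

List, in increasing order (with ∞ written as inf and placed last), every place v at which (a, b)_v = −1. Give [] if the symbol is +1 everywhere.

(a, b) ≡ (-15015, 22) mod (ℚ^×)²; places V = {2, 3, 5, 7, 11, 13, ∞}.
(a,b)_∞: sgn(-15015)=−, sgn(22)=+, so +1.
(a,b)_3: α=1, u≡2; β=0, v≡1 (mod 3); (2|3)=-1, (1|3)=+1; sign (−1)^0·-1^0·+1^1 = +1.
(a,b)_11: α=1, u≡10; β=1, v≡2 (mod 11); (10|11)=-1, (2|11)=-1; sign (−1)^1·-1^1·-1^1 = -1.
(a,b)_5: α=5, u≡3; β=0, v≡2 (mod 5); (3|5)=-1, (2|5)=-1; sign (−1)^0·-1^0·-1^5 = -1.
(a,b)_7: α=7, u≡4; β=2, v≡2 (mod 7); (4|7)=+1, (2|7)=+1; sign (−1)^0·+1^2·+1^7 = +1.
(a,b)_13: α=5, u≡8; β=2, v≡10 (mod 13); (8|13)=-1, (10|13)=+1; sign (−1)^0·-1^2·+1^5 = +1.
(a,b)_2: α=8, β=5; u≡1, v≡3 (mod 8); ε(u)ε(v)=0·1, αω(v)=8·1, βω(u)=5·0; sum ≡ 0  ⇒  +1.
(-15015, 22 / ℚ) ramifies at {5, 11}: a division algebra.

[5, 11]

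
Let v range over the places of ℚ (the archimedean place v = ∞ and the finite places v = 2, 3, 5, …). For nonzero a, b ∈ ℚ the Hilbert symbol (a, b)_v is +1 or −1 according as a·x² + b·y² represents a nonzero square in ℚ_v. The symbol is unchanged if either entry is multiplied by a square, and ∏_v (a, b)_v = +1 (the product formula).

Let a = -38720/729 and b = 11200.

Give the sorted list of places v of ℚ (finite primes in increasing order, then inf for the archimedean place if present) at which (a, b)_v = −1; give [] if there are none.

(a, b) ≡ (-5, 7) mod (ℚ^×)²; places V = {2, 3, 5, 7, 11, ∞}.
(a,b)_7: α=0, u≡4; β=1, v≡4 (mod 7); (4|7)=+1, (4|7)=+1; sign (−1)^0·+1^1·+1^0 = +1.
(a,b)_∞: sgn(-5)=−, sgn(7)=+, so +1.
(a,b)_3: α=-6, u≡1; β=0, v≡1 (mod 3); (1|3)=+1, (1|3)=+1; sign (−1)^0·+1^0·+1^-6 = +1.
(a,b)_2: α=6, β=6; u≡3, v≡7 (mod 8); ε(u)ε(v)=1·1, αω(v)=6·0, βω(u)=6·1; sum ≡ 1  ⇒  -1.
(a,b)_11: α=2, u≡7; β=0, v≡2 (mod 11); (7|11)=-1, (2|11)=-1; sign (−1)^0·-1^0·-1^2 = +1.
(a,b)_5: α=1, u≡4; β=2, v≡3 (mod 5); (4|5)=+1, (3|5)=-1; sign (−1)^0·+1^2·-1^1 = -1.
|Ram(-5, 7)| = 2, even; anisotropic at {2, 5}.

[2, 5]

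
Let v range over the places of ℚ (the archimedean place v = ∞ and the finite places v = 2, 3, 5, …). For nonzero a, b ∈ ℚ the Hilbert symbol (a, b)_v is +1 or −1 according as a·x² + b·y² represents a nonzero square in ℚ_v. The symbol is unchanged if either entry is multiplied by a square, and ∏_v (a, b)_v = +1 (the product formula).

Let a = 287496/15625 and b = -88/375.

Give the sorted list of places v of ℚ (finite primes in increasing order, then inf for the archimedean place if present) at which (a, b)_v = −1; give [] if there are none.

[2, 3]

Mod squares: a ≡ 66, b ≡ -330. Check v ∈ {∞, 2, 3, 5, 11}.
v=5: a=5^-6·(≡1), b=5^-3·(≡4) mod 5; (1|5)=+1, (4|5)=+1; (−1)^{-6·-3·2}·(+1)^-3·(+1)^-6 = +1.
v=∞: 66 > 0 and -330 < 0  ⇒  (a,b)_∞ = +1.
v=3: a=3^3·(≡1), b=3^-1·(≡1) mod 3; (1|3)=+1, (1|3)=+1; (−1)^{3·-1·1}·(+1)^-1·(+1)^3 = -1.
v=2: v_2(a)=3, v_2(b)=3; units ≡ 1, 3 (mod 8); ε·ε+αω+βω = 0·1+3·1+3·0 ≡ 1  ⇒  (a,b)_2 = -1.
v=11: a=11^3·(≡8), b=11^1·(≡3) mod 11; (8|11)=-1, (3|11)=+1; (−1)^{3·1·5}·(-1)^1·(+1)^3 = +1.
Ram(66, -330) = {2, 3}; no ℚ_2-point on the conic.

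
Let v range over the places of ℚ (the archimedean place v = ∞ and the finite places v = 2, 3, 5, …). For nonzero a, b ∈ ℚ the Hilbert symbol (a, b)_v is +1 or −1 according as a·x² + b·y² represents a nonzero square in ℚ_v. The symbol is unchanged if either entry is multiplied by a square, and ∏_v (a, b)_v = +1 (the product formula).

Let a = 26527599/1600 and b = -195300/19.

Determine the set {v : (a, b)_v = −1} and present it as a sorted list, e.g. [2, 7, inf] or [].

(a, b) ≡ (10199, -4123) mod (ℚ^×)²; places V = {2, 3, 5, 7, 17, 19, 31, 47, ∞}.
(a,b)_3: α=2, u≡2; β=2, v≡2 (mod 3); (2|3)=-1, (2|3)=-1; sign (−1)^0·-1^2·-1^2 = +1.
(a,b)_47: α=1, u≡44; β=0, v≡19 (mod 47); (44|47)=-1, (19|47)=-1; sign (−1)^0·-1^0·-1^1 = -1.
(a,b)_7: α=1, u≡1; β=1, v≡6 (mod 7); (1|7)=+1, (6|7)=-1; sign (−1)^1·+1^1·-1^1 = +1.
(a,b)_17: α=2, u≡4; β=0, v≡15 (mod 17); (4|17)=+1, (15|17)=+1; sign (−1)^0·+1^0·+1^2 = +1.
(a,b)_∞: sgn(10199)=+, sgn(-4123)=−, so +1.
(a,b)_2: α=-6, β=2; u≡7, v≡5 (mod 8); ε(u)ε(v)=1·0, αω(v)=-6·1, βω(u)=2·0; sum ≡ 0  ⇒  +1.
(a,b)_19: α=0, u≡2; β=-1, v≡1 (mod 19); (2|19)=-1, (1|19)=+1; sign (−1)^0·-1^-1·+1^0 = -1.
(a,b)_31: α=1, u≡28; β=1, v≡29 (mod 31); (28|31)=+1, (29|31)=-1; sign (−1)^1·+1^1·-1^1 = +1.
(a,b)_5: α=-2, u≡1; β=2, v≡2 (mod 5); (1|5)=+1, (2|5)=-1; sign (−1)^0·+1^2·-1^-2 = +1.
|Ram(10199, -4123)| = 2, even; anisotropic at {19, 47}.

[19, 47]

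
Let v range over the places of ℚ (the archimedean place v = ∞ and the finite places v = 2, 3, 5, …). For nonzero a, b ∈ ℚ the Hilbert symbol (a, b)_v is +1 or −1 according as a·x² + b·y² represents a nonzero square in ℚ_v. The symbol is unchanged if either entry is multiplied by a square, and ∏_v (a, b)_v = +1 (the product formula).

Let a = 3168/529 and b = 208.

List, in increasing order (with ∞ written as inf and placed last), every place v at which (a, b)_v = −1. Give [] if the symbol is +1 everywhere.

Mod squares: a ≡ 22, b ≡ 13. Check v ∈ {∞, 2, 3, 11, 13, 23}.
v=∞: 22 > 0 and 13 > 0  ⇒  (a,b)_∞ = +1.
v=3: a=3^2·(≡1), b=3^0·(≡1) mod 3; (1|3)=+1, (1|3)=+1; (−1)^{2·0·1}·(+1)^0·(+1)^2 = +1.
v=11: a=11^1·(≡2), b=11^0·(≡10) mod 11; (2|11)=-1, (10|11)=-1; (−1)^{1·0·5}·(-1)^0·(-1)^1 = -1.
v=23: a=23^-2·(≡17), b=23^0·(≡1) mod 23; (17|23)=-1, (1|23)=+1; (−1)^{-2·0·11}·(-1)^0·(+1)^-2 = +1.
v=13: a=13^0·(≡1), b=13^1·(≡3) mod 13; (1|13)=+1, (3|13)=+1; (−1)^{0·1·6}·(+1)^1·(+1)^0 = +1.
v=2: v_2(a)=5, v_2(b)=4; units ≡ 3, 5 (mod 8); ε·ε+αω+βω = 1·0+5·1+4·1 ≡ 1  ⇒  (a,b)_2 = -1.
Ram(22, 13) = {2, 11}; no ℚ_2-point on the conic.

[2, 11]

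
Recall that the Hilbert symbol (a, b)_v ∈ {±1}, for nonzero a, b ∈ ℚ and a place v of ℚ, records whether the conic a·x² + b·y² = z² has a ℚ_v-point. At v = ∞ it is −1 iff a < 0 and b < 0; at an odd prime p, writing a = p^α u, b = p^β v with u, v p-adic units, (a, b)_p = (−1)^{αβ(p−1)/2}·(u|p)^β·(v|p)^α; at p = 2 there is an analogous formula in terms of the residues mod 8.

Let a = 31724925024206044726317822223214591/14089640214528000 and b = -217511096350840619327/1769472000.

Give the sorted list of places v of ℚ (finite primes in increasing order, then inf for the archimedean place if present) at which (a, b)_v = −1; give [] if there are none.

(a, b) ≡ (24955, -3395490) mod (ℚ^×)²; places V = {2, 3, 5, 7, 11, 13, 19, 23, 29, 31, 37, ∞}.
(a,b)_31: α=7, u≡23; β=4, v≡8 (mod 31); (23|31)=-1, (8|31)=+1; sign (−1)^0·-1^4·+1^7 = +1.
(a,b)_3: α=-8, u≡1; β=-3, v≡1 (mod 3); (1|3)=+1, (1|3)=+1; sign (−1)^0·+1^-3·+1^-8 = +1.
(a,b)_11: α=4, u≡10; β=4, v≡4 (mod 11); (10|11)=-1, (4|11)=+1; sign (−1)^0·-1^4·+1^4 = +1.
(a,b)_23: α=1, u≡4; β=1, v≡21 (mod 23); (4|23)=+1, (21|23)=-1; sign (−1)^1·+1^1·-1^1 = +1.
(a,b)_13: α=4, u≡5; β=2, v≡6 (mod 13); (5|13)=-1, (6|13)=-1; sign (−1)^0·-1^2·-1^4 = +1.
(a,b)_5: α=-3, u≡4; β=-3, v≡3 (mod 5); (4|5)=+1, (3|5)=-1; sign (−1)^0·+1^-3·-1^-3 = -1.
(a,b)_2: α=-34, β=-19; u≡3, v≡7 (mod 8); ε(u)ε(v)=1·1, αω(v)=-34·0, βω(u)=-19·1; sum ≡ 0  ⇒  +1.
(a,b)_37: α=2, u≡2; β=1, v≡25 (mod 37); (2|37)=-1, (25|37)=+1; sign (−1)^0·-1^1·+1^2 = -1.
(a,b)_19: α=2, u≡8; β=1, v≡1 (mod 19); (8|19)=-1, (1|19)=+1; sign (−1)^0·-1^1·+1^2 = -1.
(a,b)_29: α=4, u≡12; β=2, v≡28 (mod 29); (12|29)=-1, (28|29)=+1; sign (−1)^0·-1^2·+1^4 = +1.
(a,b)_7: α=3, u≡2; β=1, v≡1 (mod 7); (2|7)=+1, (1|7)=+1; sign (−1)^1·+1^1·+1^3 = -1.
(a,b)_∞: sgn(24955)=+, sgn(-3395490)=−, so +1.
Ram(24955, -3395490) = {5, 7, 19, 37}; no ℚ_5-point on the conic.

[5, 7, 19, 37]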